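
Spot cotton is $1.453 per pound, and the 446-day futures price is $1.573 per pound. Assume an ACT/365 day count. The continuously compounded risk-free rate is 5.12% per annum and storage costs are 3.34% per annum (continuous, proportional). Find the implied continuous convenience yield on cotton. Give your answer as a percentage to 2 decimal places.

1.97%

F = S·e^((r+u−y)T) ⇒ (r+u−y) = ln(F/S)/T
ln(1.573/1.453) = 0.079354; /T ⇒ 0.064942
y = r + u − ln(F/S)/T = 0.0512 + 0.0334 − 0.064942 = 0.019658
y = 1.97%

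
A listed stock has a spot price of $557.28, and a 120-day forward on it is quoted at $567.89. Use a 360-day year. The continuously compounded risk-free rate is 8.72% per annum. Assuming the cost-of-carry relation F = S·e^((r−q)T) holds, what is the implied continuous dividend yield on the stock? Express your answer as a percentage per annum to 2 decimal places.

From F = S·e^((r−q)T): (r − q) = ln(F/S)/T
ln(567.89/557.28) = ln(1.019039) = 0.018860
(r − q) = 0.018860 / (120/360) = 0.056580
q = r − ln(F/S)/T = 0.0872 − 0.056580 = 0.030620
q = 3.06%

3.06%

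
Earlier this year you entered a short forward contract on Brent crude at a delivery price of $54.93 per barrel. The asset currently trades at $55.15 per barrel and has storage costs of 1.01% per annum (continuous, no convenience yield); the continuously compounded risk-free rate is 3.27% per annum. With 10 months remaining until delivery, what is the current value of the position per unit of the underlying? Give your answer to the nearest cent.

Current fair forward for the remaining 10 months: F = S·e^((r + u)·T), (r + u) = 0.0327 + 0.0101 = 0.0428
F = 55.15 · e^(0.0428 × 10/12) = 55.15 × 1.036310 = 57.1525
Value of long forward = (F − K)·e^(−rT) = (57.1525 − 54.93) · e^(−0.0327·10/12)
= 2.2225 × 0.973118 = 2.16
Short position value = −(long value) = -$2.16

-$2.16 per barrel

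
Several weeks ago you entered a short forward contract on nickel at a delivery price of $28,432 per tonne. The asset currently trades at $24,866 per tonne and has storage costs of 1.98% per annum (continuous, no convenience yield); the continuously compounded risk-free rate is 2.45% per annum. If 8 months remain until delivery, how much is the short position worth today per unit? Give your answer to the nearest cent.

Current fair forward for the remaining 8 months: F = S·e^((r + u)·T), (r + u) = 0.0245 + 0.0198 = 0.0443
F = 24866 · e^(0.0443 × 8/12) = 24866 × 1.02997377 = 25611.3278
Value of long forward = (F − K)·e^(−rT) = (25611.3278 − 28432) · e^(−0.0245·8/12)
= -2820.6722 × 0.98379933 = -2774.98
Short position value = −(long value) = $2774.98

$2774.98 per tonne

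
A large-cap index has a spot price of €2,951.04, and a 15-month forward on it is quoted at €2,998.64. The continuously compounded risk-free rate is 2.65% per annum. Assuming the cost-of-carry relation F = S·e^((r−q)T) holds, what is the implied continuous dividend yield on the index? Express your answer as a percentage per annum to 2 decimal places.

From F = S·e^((r−q)T): (r − q) = ln(F/S)/T
ln(2998.64/2951.04) = ln(1.016130) = 0.016001
(r − q) = 0.016001 / (15/12) = 0.012801
q = r − ln(F/S)/T = 0.0265 − 0.012801 = 0.013699
q = 1.37%

1.37%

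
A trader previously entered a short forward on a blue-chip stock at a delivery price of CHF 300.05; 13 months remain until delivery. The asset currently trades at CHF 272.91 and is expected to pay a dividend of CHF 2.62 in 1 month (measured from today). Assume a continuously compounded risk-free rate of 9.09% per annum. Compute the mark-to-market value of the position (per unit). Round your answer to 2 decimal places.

CHF 1.60

PV(remaining dividends) I = 2.62·e^(−0.0909·1/12) = 2.6002
Current forward F = (S − I)·e^(rT) = (272.91 − 2.6002)·e^(0.0909·13/12) = 270.3098 × 1.103487 = 298.2834
Value (long) = (F − K)·e^(−rT) = (298.2834 − 300.05) × 0.906218 = -1.6009
Short position value = −(long value) = CHF 1.60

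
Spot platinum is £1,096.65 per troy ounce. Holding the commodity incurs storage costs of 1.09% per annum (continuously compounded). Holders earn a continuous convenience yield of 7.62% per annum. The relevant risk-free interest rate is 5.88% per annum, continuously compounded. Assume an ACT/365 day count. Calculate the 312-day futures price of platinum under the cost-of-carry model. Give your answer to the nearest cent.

Net carry = r + u − y = 0.0588 + 0.0109 − 0.0762 = -0.0065
F = S·e^((r+u−y)T) = 1096.65 · e^(-0.0065 × 312/365) = 1096.65 · e^-0.00555616
= 1096.65 × 0.99445925 = £1,090.57 per troy ounce

£1,090.57 per troy ounce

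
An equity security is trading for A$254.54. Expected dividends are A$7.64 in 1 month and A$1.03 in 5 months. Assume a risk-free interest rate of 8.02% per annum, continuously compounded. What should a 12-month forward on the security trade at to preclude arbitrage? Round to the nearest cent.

PV(dividends) I = 7.64·e^(−0.0802·1/12) + 1.03·e^(−0.0802·5/12)
I = 7.5891 + 0.9961 = 8.5852
F = (S − I)·e^(rT) = (254.54 − 8.5852) · e^(0.0802·12/12)
= 245.9548 · e^0.080200 = 245.9548 × 1.083504 = A$266.49

A$266.49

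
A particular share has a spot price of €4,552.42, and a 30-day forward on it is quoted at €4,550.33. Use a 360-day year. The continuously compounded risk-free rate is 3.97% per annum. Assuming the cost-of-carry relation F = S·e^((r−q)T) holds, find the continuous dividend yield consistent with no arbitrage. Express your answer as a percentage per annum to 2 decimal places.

4.52%

From F = S·e^((r−q)T): (r − q) = ln(F/S)/T
ln(4550.33/4552.42) = ln(0.999541) = -0.000459
(r − q) = -0.000459 / (30/360) = -0.005508
q = r − ln(F/S)/T = 0.0397 + 0.005508 = 0.045208
q = 4.52%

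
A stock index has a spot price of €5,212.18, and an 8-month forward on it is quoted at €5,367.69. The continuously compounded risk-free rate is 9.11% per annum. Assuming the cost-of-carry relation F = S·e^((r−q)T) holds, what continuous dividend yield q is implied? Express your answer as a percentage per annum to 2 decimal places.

From F = S·e^((r−q)T): (r − q) = ln(F/S)/T
ln(5367.69/5212.18) = ln(1.029836) = 0.029400
(r − q) = 0.029400 / (8/12) = 0.044100
q = r − ln(F/S)/T = 0.0911 − 0.044100 = 0.047000
q = 4.70%

4.70%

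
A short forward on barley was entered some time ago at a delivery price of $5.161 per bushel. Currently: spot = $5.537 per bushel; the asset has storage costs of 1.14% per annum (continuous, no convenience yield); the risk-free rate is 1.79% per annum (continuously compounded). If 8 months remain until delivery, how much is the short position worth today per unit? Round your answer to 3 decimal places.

Current fair forward for the remaining 8 months: F = S·e^((r + u)·T), (r + u) = 0.0179 + 0.0114 = 0.0293
F = 5.537 · e^(0.0293 × 8/12) = 5.537 × 1.019725 = 5.6462
Value of long forward = (F − K)·e^(−rT) = (5.6462 − 5.161) · e^(−0.0179·8/12)
= 0.4852 × 0.988138 = 0.479
Short position value = −(long value) = -$0.479

-$0.479 per bushel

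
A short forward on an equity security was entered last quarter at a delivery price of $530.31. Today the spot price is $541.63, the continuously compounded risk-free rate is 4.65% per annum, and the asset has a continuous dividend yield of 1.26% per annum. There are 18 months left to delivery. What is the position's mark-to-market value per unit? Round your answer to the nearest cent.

Current fair forward for the remaining 18 months: F = S·e^((r − q)·T), (r − q) = 0.0465 − 0.0126 = 0.0339
F = 541.63 · e^(0.0339 × 18/12) = 541.63 × 1.052165 = 569.8841
Value of long forward = (F − K)·e^(−rT) = (569.8841 − 530.31) · e^(−0.0465·18/12)
= 39.5741 × 0.932627 = 36.91
Short position value = −(long value) = -$36.91

-$36.91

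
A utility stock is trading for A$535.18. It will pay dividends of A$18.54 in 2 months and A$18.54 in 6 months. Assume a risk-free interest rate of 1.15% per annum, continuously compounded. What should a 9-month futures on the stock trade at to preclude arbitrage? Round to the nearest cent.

PV(dividends) I = 18.54·e^(−0.0115·2/12) + 18.54·e^(−0.0115·6/12)
I = 18.5045 + 18.4337 = 36.9382
F = (S − I)·e^(rT) = (535.18 − 36.9382) · e^(0.0115·9/12)
= 498.2418 · e^0.008625 = 498.2418 × 1.008662 = A$502.56

A$502.56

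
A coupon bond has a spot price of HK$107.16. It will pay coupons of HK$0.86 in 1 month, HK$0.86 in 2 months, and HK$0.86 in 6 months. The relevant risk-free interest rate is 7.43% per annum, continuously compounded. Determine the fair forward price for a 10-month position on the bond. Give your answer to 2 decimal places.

PV(coupons) I = 0.86·e^(−0.0743·1/12) + 0.86·e^(−0.0743·2/12) + 0.86·e^(−0.0743·6/12)
I = 0.8547 + 0.8494 + 0.8286 = 2.5327
F = (S − I)·e^(rT) = (107.16 − 2.5327) · e^(0.0743·10/12)
= 104.6273 · e^0.061917 = 104.6273 × 1.063874 = HK$111.31

HK$111.31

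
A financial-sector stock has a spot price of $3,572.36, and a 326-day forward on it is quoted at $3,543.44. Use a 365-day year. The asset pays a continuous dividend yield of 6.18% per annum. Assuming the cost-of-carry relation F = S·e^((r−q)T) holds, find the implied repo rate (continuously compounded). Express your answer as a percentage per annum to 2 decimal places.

5.27%

From F = S·e^((r−q)T): (r − q) = ln(F/S)/T
ln(3543.44/3572.36) = ln(0.991905) = -0.008128
(r − q) = -0.008128 / (326/365) = -0.009100
r = ln(F/S)/T + q = -0.009100 + 0.0618 = 0.052700
r = 5.27%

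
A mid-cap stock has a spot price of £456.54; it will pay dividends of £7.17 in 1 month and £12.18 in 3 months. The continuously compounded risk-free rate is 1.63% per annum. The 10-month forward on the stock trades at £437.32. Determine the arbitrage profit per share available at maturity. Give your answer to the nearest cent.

PV(dividends) I = 7.17·e^(−0.0163·1/12) + 12.18·e^(−0.0163·3/12) = 19.2907
Fair forward F* = (S − I)·e^(rT) = (456.54 − 19.2907)·e^0.013583 = 437.2493 × 1.013676 = 443.2291
Market £437.32 < fair 443.2291: forward underpriced → reverse cash-and-carry (short the stock, invest proceeds at r, pay the dividends, go long the forward).
Profit at T = |F_mkt − F*| = |437.32 − 443.2291| = £5.91 per share

£5.91 per share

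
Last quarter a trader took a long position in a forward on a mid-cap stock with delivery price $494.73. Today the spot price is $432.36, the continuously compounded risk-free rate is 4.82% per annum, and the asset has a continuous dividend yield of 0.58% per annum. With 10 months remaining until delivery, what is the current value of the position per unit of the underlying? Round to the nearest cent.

Current fair forward for the remaining 10 months: F = S·e^((r − q)·T), (r − q) = 0.0482 − 0.0058 = 0.0424
F = 432.36 · e^(0.0424 × 10/12) = 432.36 × 1.035965 = 447.9098
Value of long forward = (F − K)·e^(−rT) = (447.9098 − 494.73) · e^(−0.0482·10/12)
= -46.8202 × 0.960629 = -44.98

-$44.98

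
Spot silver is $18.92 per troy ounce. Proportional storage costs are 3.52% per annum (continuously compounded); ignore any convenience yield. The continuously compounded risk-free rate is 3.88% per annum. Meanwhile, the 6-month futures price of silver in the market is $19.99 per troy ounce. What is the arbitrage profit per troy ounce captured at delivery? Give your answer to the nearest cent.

Fair futures: F* = S·e^(carry·T), with carry = (r + u) = 0.0388 + 0.0352 = 0.0740
F* = 18.92 · e^(0.0740 × 6/12) = 18.92 · e^0.037000 = 18.92 × 1.037693 = $19.6332
Market $19.99 > fair $19.6332: forward overpriced → cash-and-carry (buy spot, short the forward).
At maturity, profit = |F_mkt − F*| = |19.99 − 19.6332| = $0.36 per troy ounce

$0.36 per troy ounce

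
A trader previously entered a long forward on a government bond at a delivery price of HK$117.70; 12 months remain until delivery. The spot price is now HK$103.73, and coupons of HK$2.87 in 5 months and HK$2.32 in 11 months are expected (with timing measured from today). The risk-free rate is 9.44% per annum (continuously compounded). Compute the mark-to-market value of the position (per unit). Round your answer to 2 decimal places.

PV(remaining coupons) I = 2.87·e^(−0.0944·5/12) + 2.32·e^(−0.0944·11/12) = 4.8870
Current forward F = (S − I)·e^(rT) = (103.73 − 4.8870)·e^(0.0944·12/12) = 98.8430 × 1.098999 = 108.6284
Value (long) = (F − K)·e^(−rT) = (108.6284 − 117.70) × 0.909919 = -8.2544
Value = -HK$8.25

-HK$8.25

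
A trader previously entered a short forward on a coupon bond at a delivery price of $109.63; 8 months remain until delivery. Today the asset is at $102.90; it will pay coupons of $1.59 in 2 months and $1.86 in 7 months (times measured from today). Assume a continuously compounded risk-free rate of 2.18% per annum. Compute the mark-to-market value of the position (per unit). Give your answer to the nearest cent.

PV(remaining coupons) I = 1.59·e^(−0.0218·2/12) + 1.86·e^(−0.0218·7/12) = 3.4207
Current forward F = (S − I)·e^(rT) = (102.90 − 3.4207)·e^(0.0218·8/12) = 99.4793 × 1.014639 = 100.9356
Value (long) = (F − K)·e^(−rT) = (100.9356 − 109.63) × 0.985572 = -8.5690
Short position value = −(long value) = $8.57

$8.57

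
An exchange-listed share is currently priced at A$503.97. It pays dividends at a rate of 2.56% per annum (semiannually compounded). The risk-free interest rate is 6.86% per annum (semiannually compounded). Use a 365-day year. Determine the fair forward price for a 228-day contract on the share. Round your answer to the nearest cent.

A$517.37

F = S · (1+r/2)^(2T) / (1+q/2)^(2T)
= 503.97 × 1.043033 / 1.016017 = 503.97 × 1.026590
F = A$517.37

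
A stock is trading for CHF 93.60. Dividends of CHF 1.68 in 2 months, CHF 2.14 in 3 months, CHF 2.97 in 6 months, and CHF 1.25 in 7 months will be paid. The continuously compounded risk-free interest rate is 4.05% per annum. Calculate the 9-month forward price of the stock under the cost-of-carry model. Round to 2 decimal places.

PV(dividends) I = 1.68·e^(−0.0405·2/12) + 2.14·e^(−0.0405·3/12) + 2.97·e^(−0.0405·6/12) + 1.25·e^(−0.0405·7/12)
I = 1.6687 + 2.1184 + 2.9105 + 1.2208 = 7.9184
F = (S − I)·e^(rT) = (93.60 − 7.9184) · e^(0.0405·9/12)
= 85.6816 · e^0.030375 = 85.6816 × 1.030841 = CHF 88.32

CHF 88.32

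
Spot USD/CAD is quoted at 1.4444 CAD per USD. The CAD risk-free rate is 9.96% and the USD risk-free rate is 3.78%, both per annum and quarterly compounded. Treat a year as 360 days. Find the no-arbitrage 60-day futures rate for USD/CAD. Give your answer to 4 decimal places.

1.4591

By covered interest parity, F = S · (1+r_CAD/4)^(4T) / (1+r_USD/4)^(4T)
= 1.4444 × 1.016532 / 1.006290 = 1.4444 × 1.010178
F = 1.4591 CAD per USD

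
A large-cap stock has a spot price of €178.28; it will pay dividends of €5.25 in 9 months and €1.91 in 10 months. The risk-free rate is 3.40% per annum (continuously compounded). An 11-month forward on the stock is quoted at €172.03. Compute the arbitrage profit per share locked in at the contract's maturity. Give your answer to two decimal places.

€4.70 per share

PV(dividends) I = 5.25·e^(−0.0340·9/12) + 1.91·e^(−0.0340·10/12) = 6.9745
Fair forward F* = (S − I)·e^(rT) = (178.28 − 6.9745)·e^0.031167 = 171.3055 × 1.031658 = 176.7287
Market €172.03 < fair 176.7287: forward underpriced → reverse cash-and-carry (short the stock, invest proceeds at r, pay the dividends, go long the forward).
Profit at T = |F_mkt − F*| = |172.03 − 176.7287| = €4.70 per share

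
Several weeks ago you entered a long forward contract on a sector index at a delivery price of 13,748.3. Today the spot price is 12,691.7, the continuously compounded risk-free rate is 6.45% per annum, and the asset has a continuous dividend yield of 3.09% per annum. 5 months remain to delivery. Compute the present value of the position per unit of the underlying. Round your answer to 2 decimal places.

Current fair forward for the remaining 5 months: F = S·e^((r − q)·T), (r − q) = 0.0645 − 0.0309 = 0.0336
F = 12691.7 · e^(0.0336 × 5/12) = 12691.7 × 1.01409846 = 12870.6334
Value of long forward = (F − K)·e^(−rT) = (12870.6334 − 13748.3) · e^(−0.0645·5/12)
= -877.6666 × 0.97348292 = -854.39

-854.39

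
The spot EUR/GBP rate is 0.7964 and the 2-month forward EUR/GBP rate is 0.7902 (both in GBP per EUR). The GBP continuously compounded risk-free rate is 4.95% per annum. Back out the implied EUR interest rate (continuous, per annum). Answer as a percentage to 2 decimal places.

9.64%

F = S·e^((r_GBP − r_EUR)T) ⇒ r_EUR = r_GBP − ln(F/S)/T
ln(0.7902/0.7964) = -0.007815; /(2/12) = -0.046890
r_EUR = 0.0495 + 0.046890 = 0.096390
r_EUR = 9.64%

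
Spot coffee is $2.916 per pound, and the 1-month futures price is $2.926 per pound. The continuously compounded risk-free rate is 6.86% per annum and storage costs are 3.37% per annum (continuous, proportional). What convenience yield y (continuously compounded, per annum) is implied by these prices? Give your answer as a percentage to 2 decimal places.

F = S·e^((r+u−y)T) ⇒ (r+u−y) = ln(F/S)/T
ln(2.926/2.916) = 0.003423; /T ⇒ 0.041076
y = r + u − ln(F/S)/T = 0.0686 + 0.0337 − 0.041076 = 0.061224
y = 6.12%

6.12%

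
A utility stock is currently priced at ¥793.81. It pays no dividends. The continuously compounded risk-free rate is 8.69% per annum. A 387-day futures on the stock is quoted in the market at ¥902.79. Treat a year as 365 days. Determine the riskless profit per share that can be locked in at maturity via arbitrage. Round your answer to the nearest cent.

¥32.36 per share

Fair futures: F* = S·e^(carry·T), with carry = r = 0.0869
F* = 793.81 · e^(0.0869 × 387/365) = 793.81 · e^0.092138 = 793.81 × 1.096516 = ¥870.4254
Market ¥902.79 > fair ¥870.4254: forward overpriced → cash-and-carry (buy spot, short the forward).
At maturity, profit = |F_mkt − F*| = |902.79 − 870.4254| = ¥32.36 per share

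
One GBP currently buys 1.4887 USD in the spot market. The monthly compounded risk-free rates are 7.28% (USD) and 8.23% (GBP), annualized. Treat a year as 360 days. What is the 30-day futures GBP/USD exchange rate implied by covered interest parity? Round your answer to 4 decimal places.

1.4875

By covered interest parity, F = S · (1+r_USD/12)^(12T) / (1+r_GBP/12)^(12T)
= 1.4887 × 1.006067 / 1.006858 = 1.4887 × 0.999214
F = 1.4875 USD per GBP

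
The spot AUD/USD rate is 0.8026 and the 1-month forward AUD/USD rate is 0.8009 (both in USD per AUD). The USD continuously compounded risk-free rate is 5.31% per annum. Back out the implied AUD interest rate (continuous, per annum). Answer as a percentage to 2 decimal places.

F = S·e^((r_USD − r_AUD)T) ⇒ r_AUD = r_USD − ln(F/S)/T
ln(0.8009/0.8026) = -0.002120; /(1/12) = -0.025440
r_AUD = 0.0531 + 0.025440 = 0.078540
r_AUD = 7.85%

7.85%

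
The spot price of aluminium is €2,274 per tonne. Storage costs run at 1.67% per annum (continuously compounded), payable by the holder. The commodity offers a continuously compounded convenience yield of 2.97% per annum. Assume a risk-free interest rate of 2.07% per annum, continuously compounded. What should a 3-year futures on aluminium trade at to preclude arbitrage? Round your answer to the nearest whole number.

€2,327 per tonne

Net carry = r + u − y = 0.0207 + 0.0167 − 0.0297 = 0.0077
F = S·e^((r+u−y)T) = 2274 · e^(0.0077 × 3) = 2274 · e^0.023100
= 2274 × 1.023369 = €2,327 per tonne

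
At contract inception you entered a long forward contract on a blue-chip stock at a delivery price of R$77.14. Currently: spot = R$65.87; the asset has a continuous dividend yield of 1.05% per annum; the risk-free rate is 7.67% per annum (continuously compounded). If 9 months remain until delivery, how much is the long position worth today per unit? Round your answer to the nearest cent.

Current fair forward for the remaining 9 months: F = S·e^((r − q)·T), (r − q) = 0.0767 − 0.0105 = 0.0662
F = 65.87 · e^(0.0662 × 9/12) = 65.87 × 1.050903 = 69.2230
Value of long forward = (F − K)·e^(−rT) = (69.2230 − 77.14) · e^(−0.0767·9/12)
= -7.9170 × 0.944098 = -7.47

-R$7.47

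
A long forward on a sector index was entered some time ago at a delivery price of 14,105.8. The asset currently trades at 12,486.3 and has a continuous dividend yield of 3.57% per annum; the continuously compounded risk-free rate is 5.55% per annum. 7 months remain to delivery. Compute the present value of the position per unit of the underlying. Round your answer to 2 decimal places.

Current fair forward for the remaining 7 months: F = S·e^((r − q)·T), (r − q) = 0.0555 − 0.0357 = 0.0198
F = 12486.3 · e^(0.0198 × 7/12) = 12486.3 × 1.01161696 = 12631.3528
Value of long forward = (F − K)·e^(−rT) = (12631.3528 − 14105.8) · e^(−0.0555·7/12)
= -1474.4472 × 0.96814346 = -1427.48

-1427.48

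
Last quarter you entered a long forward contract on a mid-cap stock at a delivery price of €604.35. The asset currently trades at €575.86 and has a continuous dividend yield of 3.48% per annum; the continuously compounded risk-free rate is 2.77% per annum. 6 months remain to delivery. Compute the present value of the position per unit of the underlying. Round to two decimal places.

-€30.11

Current fair forward for the remaining 6 months: F = S·e^((r − q)·T), (r − q) = 0.0277 − 0.0348 = -0.0071
F = 575.86 · e^(-0.0071 × 6/12) = 575.86 × 0.996456 = 573.8192
Value of long forward = (F − K)·e^(−rT) = (573.8192 − 604.35) · e^(−0.0277·6/12)
= -30.5308 × 0.986245 = -30.11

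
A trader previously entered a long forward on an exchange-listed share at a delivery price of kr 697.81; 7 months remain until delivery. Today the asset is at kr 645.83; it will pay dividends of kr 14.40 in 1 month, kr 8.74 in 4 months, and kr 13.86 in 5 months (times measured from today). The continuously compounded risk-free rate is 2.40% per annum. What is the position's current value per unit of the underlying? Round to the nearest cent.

-kr 79.04

PV(remaining dividends) I = 14.40·e^(−0.0240·1/12) + 8.74·e^(−0.0240·4/12) + 13.86·e^(−0.0240·5/12) = 36.7637
Current forward F = (S − I)·e^(rT) = (645.83 − 36.7637)·e^(0.0240·7/12) = 609.0663 × 1.014098 = 617.6529
Value (long) = (F − K)·e^(−rT) = (617.6529 − 697.81) × 0.986098 = -79.0428
Value = -kr 79.04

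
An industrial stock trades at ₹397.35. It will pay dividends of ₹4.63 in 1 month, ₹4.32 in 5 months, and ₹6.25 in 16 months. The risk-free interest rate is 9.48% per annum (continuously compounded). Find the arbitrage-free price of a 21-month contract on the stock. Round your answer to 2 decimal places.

₹452.23

PV(dividends) I = 4.63·e^(−0.0948·1/12) + 4.32·e^(−0.0948·5/12) + 6.25·e^(−0.0948·16/12)
I = 4.5936 + 4.1527 + 5.5079 = 14.2542
F = (S − I)·e^(rT) = (397.35 − 14.2542) · e^(0.0948·21/12)
= 383.0958 · e^0.165900 = 383.0958 × 1.180455 = ₹452.23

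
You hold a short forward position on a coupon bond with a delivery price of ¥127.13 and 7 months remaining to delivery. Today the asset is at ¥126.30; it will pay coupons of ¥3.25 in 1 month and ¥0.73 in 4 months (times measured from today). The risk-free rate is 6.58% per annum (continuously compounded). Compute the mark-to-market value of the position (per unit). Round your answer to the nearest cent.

-¥0.01

PV(remaining coupons) I = 3.25·e^(−0.0658·1/12) + 0.73·e^(−0.0658·4/12) = 3.9464
Current forward F = (S − I)·e^(rT) = (126.30 − 3.9464)·e^(0.0658·7/12) = 122.3536 × 1.039129 = 127.1412
Value (long) = (F − K)·e^(−rT) = (127.1412 − 127.13) × 0.962344 = 0.0108
Short position value = −(long value) = -¥0.01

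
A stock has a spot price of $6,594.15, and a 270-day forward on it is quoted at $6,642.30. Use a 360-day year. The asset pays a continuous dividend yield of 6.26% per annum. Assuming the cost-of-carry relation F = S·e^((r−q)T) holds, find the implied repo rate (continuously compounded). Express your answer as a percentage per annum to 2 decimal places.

From F = S·e^((r−q)T): (r − q) = ln(F/S)/T
ln(6642.30/6594.15) = ln(1.007302) = 0.007275
(r − q) = 0.007275 / (270/360) = 0.009700
r = ln(F/S)/T + q = 0.009700 + 0.0626 = 0.072300
r = 7.23%

7.23%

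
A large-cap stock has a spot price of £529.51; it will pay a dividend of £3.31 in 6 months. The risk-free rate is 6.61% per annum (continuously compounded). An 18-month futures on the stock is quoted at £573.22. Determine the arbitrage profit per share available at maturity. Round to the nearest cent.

£7.95 per share

PV(dividends) I = 3.31·e^(−0.0661·6/12) = 3.2024
Fair futures F* = (S − I)·e^(rT) = (529.51 − 3.2024)·e^0.099150 = 526.3076 × 1.104232 = 581.1657
Market £573.22 < fair 581.1657: forward underpriced → reverse cash-and-carry (short the stock, invest proceeds at r, pay the dividends, go long the forward).
Profit at T = |F_mkt − F*| = |573.22 − 581.1657| = £7.95 per share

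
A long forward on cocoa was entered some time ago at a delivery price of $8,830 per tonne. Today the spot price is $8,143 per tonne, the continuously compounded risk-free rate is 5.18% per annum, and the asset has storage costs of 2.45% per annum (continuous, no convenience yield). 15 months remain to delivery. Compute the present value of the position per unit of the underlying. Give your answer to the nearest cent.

Current fair forward for the remaining 15 months: F = S·e^((r + u)·T), (r + u) = 0.0518 + 0.0245 = 0.0763
F = 8143 · e^(0.0763 × 15/12) = 8143 × 1.10007130 = 8957.8806
Value of long forward = (F − K)·e^(−rT) = (8957.8806 − 8830) · e^(−0.0518·15/12)
= 127.8806 × 0.93730176 = 119.86

$119.86 per tonne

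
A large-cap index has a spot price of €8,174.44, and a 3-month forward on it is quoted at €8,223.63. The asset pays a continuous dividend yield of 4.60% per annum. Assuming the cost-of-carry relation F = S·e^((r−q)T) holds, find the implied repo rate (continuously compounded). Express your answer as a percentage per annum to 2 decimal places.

7.00%

From F = S·e^((r−q)T): (r − q) = ln(F/S)/T
ln(8223.63/8174.44) = ln(1.006018) = 0.006000
(r − q) = 0.006000 / (3/12) = 0.024000
r = ln(F/S)/T + q = 0.024000 + 0.0460 = 0.070000
r = 7.00%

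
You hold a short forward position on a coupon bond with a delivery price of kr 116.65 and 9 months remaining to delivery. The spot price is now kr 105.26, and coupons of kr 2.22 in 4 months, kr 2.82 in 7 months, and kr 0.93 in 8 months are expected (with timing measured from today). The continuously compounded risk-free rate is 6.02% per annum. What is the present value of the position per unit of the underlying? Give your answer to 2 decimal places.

PV(remaining coupons) I = 2.22·e^(−0.0602·4/12) + 2.82·e^(−0.0602·7/12) + 0.93·e^(−0.0602·8/12) = 5.7920
Current forward F = (S − I)·e^(rT) = (105.26 − 5.7920)·e^(0.0602·9/12) = 99.4680 × 1.046185 = 104.0619
Value (long) = (F − K)·e^(−rT) = (104.0619 − 116.65) × 0.955854 = -12.0324
Short position value = −(long value) = kr 12.03

kr 12.03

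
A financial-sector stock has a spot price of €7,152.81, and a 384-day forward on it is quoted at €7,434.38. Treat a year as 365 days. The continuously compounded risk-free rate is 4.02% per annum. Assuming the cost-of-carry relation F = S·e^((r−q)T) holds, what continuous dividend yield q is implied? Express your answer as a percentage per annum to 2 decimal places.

0.35%

From F = S·e^((r−q)T): (r − q) = ln(F/S)/T
ln(7434.38/7152.81) = ln(1.039365) = 0.038610
(r − q) = 0.038610 / (384/365) = 0.036700
q = r − ln(F/S)/T = 0.0402 − 0.036700 = 0.003500
q = 0.35%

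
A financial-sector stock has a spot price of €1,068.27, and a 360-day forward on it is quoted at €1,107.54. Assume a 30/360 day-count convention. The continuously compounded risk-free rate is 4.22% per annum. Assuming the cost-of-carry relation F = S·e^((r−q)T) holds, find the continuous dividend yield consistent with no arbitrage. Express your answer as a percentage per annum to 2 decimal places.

From F = S·e^((r−q)T): (r − q) = ln(F/S)/T
ln(1107.54/1068.27) = ln(1.036760) = 0.036100
(r − q) = 0.036100 / (360/360) = 0.036100
q = r − ln(F/S)/T = 0.0422 − 0.036100 = 0.006100
q = 0.61%

0.61%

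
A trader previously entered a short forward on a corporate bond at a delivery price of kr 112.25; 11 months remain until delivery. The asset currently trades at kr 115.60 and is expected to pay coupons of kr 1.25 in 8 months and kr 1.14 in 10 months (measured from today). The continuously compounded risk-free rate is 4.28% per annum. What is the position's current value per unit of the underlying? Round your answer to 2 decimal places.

PV(remaining coupons) I = 1.25·e^(−0.0428·8/12) + 1.14·e^(−0.0428·10/12) = 2.3149
Current forward F = (S − I)·e^(rT) = (115.60 − 2.3149)·e^(0.0428·11/12) = 113.2851 × 1.040013 = 117.8180
Value (long) = (F − K)·e^(−rT) = (117.8180 − 112.25) × 0.961526 = 5.3538
Short position value = −(long value) = -kr 5.35

-kr 5.35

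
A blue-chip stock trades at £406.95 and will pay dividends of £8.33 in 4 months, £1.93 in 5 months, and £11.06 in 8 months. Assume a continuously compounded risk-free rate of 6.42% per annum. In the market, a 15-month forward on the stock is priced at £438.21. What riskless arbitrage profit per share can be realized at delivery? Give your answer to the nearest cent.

PV(dividends) I = 8.33·e^(−0.0642·4/12) + 1.93·e^(−0.0642·5/12) + 11.06·e^(−0.0642·8/12) = 20.6293
Fair forward F* = (S − I)·e^(rT) = (406.95 − 20.6293)·e^0.080250 = 386.3207 × 1.083558 = 418.6009
Market £438.21 > fair 418.6009: forward overpriced → cash-and-carry (borrow at r, buy the stock and collect the dividends, short the forward).
Profit at T = |F_mkt − F*| = |438.21 − 418.6009| = £19.61 per share

£19.61 per share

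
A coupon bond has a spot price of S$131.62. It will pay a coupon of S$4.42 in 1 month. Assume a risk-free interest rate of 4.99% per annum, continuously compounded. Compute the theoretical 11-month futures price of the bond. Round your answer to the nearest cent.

PV(coupons) I = 4.42·e^(−0.0499·1/12)
I = 4.4017
F = (S − I)·e^(rT) = (131.62 − 4.4017) · e^(0.0499·11/12)
= 127.2183 · e^0.045742 = 127.2183 × 1.046804 = S$133.17

S$133.17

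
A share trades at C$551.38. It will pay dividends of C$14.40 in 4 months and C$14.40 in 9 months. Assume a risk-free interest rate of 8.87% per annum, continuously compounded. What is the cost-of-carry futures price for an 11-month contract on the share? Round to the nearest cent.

C$568.31

PV(dividends) I = 14.40·e^(−0.0887·4/12) + 14.40·e^(−0.0887·9/12)
I = 13.9805 + 13.4732 = 27.4537
F = (S − I)·e^(rT) = (551.38 − 27.4537) · e^(0.0887·11/12)
= 523.9263 · e^0.081308 = 523.9263 × 1.084705 = C$568.31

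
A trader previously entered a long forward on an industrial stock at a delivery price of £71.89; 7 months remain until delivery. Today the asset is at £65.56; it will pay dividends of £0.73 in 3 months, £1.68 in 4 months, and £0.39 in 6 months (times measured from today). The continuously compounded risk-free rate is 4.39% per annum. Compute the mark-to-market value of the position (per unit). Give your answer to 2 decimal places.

PV(remaining dividends) I = 0.73·e^(−0.0439·3/12) + 1.68·e^(−0.0439·4/12) + 0.39·e^(−0.0439·6/12) = 2.7592
Current forward F = (S − I)·e^(rT) = (65.56 − 2.7592)·e^(0.0439·7/12) = 62.8008 × 1.025939 = 64.4298
Value (long) = (F − K)·e^(−rT) = (64.4298 − 71.89) × 0.974717 = -7.2716
Value = -£7.27

-£7.27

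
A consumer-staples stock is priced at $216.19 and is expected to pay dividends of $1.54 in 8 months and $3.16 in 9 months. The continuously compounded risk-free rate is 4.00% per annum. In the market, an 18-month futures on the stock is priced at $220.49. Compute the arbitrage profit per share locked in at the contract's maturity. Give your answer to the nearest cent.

PV(dividends) I = 1.54·e^(−0.0400·8/12) + 3.16·e^(−0.0400·9/12) = 4.5661
Fair futures F* = (S − I)·e^(rT) = (216.19 − 4.5661)·e^0.060000 = 211.6239 × 1.061837 = 224.7101
Market $220.49 < fair 224.7101: forward underpriced → reverse cash-and-carry (short the stock, invest proceeds at r, pay the dividends, go long the forward).
Profit at T = |F_mkt − F*| = |220.49 − 224.7101| = $4.22 per share

$4.22 per share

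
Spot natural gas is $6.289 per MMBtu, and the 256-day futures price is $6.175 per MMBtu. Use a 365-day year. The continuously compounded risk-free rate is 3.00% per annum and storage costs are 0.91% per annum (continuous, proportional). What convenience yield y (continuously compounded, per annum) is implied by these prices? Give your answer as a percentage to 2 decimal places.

6.52%

F = S·e^((r+u−y)T) ⇒ (r+u−y) = ln(F/S)/T
ln(6.175/6.289) = -0.018293; /T ⇒ -0.026082
y = r + u − ln(F/S)/T = 0.0300 + 0.0091 + 0.026082 = 0.065182
y = 6.52%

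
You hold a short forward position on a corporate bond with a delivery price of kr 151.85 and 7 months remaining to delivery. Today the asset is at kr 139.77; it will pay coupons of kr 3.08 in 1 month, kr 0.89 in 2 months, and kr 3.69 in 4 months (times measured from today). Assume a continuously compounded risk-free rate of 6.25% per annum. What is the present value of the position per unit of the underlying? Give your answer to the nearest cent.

kr 14.20

PV(remaining coupons) I = 3.08·e^(−0.0625·1/12) + 0.89·e^(−0.0625·2/12) + 3.69·e^(−0.0625·4/12) = 7.5587
Current forward F = (S − I)·e^(rT) = (139.77 − 7.5587)·e^(0.0625·7/12) = 132.2113 × 1.037131 = 137.1204
Value (long) = (F − K)·e^(−rT) = (137.1204 − 151.85) × 0.964198 = -14.2023
Short position value = −(long value) = kr 14.20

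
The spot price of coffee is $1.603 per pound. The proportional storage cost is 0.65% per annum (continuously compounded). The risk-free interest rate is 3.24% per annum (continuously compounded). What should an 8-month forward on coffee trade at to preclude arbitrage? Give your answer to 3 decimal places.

Net carry = r + u − y = 0.0324 + 0.0065 − 0.0000 = 0.0389
F = S·e^((r+u−y)T) = 1.603 · e^(0.0389 × 8/12) = 1.603 · e^0.025933
= 1.603 × 1.026272 = $1.645 per pound

$1.645 per pound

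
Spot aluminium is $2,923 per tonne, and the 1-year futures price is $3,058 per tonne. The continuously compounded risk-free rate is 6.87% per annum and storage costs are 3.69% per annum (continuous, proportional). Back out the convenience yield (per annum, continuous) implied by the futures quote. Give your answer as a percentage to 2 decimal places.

F = S·e^((r+u−y)T) ⇒ (r+u−y) = ln(F/S)/T
ln(3058/2923) = 0.045151; /T ⇒ 0.045151
y = r + u − ln(F/S)/T = 0.0687 + 0.0369 − 0.045151 = 0.060449
y = 6.04%

6.04%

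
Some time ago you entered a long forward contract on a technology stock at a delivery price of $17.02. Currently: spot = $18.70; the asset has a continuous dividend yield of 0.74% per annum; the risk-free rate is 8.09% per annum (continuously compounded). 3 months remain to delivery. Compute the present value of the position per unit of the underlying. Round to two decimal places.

$1.99

Current fair forward for the remaining 3 months: F = S·e^((r − q)·T), (r − q) = 0.0809 − 0.0074 = 0.0735
F = 18.70 · e^(0.0735 × 3/12) = 18.70 × 1.018545 = 19.0468
Value of long forward = (F − K)·e^(−rT) = (19.0468 − 17.02) · e^(−0.0809·3/12)
= 2.0268 × 0.979978 = 1.99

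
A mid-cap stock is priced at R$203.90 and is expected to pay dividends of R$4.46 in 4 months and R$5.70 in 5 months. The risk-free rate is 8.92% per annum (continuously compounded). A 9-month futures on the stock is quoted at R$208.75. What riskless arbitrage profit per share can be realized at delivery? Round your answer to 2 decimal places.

R$1.24 per share

PV(dividends) I = 4.46·e^(−0.0892·4/12) + 5.70·e^(−0.0892·5/12) = 9.8214
Fair futures F* = (S − I)·e^(rT) = (203.90 − 9.8214)·e^0.066900 = 194.0786 × 1.069189 = 207.5067
Market R$208.75 > fair 207.5067: forward overpriced → cash-and-carry (borrow at r, buy the stock and collect the dividends, short the forward).
Profit at T = |F_mkt − F*| = |208.75 − 207.5067| = R$1.24 per share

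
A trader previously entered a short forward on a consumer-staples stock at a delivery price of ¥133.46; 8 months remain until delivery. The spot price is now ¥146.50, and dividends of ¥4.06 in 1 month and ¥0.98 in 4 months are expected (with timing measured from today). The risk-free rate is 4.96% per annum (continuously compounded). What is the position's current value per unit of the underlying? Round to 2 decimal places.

PV(remaining dividends) I = 4.06·e^(−0.0496·1/12) + 0.98·e^(−0.0496·4/12) = 5.0072
Current forward F = (S − I)·e^(rT) = (146.50 − 5.0072)·e^(0.0496·8/12) = 141.4928 × 1.033619 = 146.2496
Value (long) = (F − K)·e^(−rT) = (146.2496 − 133.46) × 0.967474 = 12.3736
Short position value = −(long value) = -¥12.37

-¥12.37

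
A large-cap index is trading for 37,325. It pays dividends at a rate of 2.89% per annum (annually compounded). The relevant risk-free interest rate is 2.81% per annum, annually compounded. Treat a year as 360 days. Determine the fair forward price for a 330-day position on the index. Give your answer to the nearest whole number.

37,298

F = S · (1+r)^T / (1+q)^T
= 37325 × 1.025728 / 1.026460 = 37325 × 0.999287
F = 37,298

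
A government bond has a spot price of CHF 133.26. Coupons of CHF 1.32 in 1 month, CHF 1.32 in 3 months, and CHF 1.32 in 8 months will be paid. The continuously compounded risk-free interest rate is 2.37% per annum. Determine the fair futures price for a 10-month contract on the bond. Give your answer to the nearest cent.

CHF 131.91

PV(coupons) I = 1.32·e^(−0.0237·1/12) + 1.32·e^(−0.0237·3/12) + 1.32·e^(−0.0237·8/12)
I = 1.3174 + 1.3122 + 1.2993 = 3.9289
F = (S − I)·e^(rT) = (133.26 − 3.9289) · e^(0.0237·10/12)
= 129.3311 · e^0.019750 = 129.3311 × 1.019946 = CHF 131.91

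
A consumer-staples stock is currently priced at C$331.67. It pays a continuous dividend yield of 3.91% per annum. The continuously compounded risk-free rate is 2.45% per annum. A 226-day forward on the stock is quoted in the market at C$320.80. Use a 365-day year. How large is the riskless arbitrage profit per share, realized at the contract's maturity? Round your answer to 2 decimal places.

Fair forward: F* = S·e^(carry·T), with carry = (r − q) = 0.0245 − 0.0391 = -0.0146
F* = 331.67 · e^(-0.0146 × 226/365) = 331.67 · e^-0.009040 = 331.67 × 0.991001 = C$328.6853
Market C$320.80 < fair C$328.6853: forward underpriced → reverse cash-and-carry (short spot, go long the forward).
At maturity, profit = |F_mkt − F*| = |320.80 − 328.6853| = C$7.89 per share

C$7.89 per share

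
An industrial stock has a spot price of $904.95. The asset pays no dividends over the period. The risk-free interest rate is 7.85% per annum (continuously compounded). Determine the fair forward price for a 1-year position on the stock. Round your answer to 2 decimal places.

$978.85

F = S·e^(rT) = 904.95 · e^(0.0785 × 1)
= 904.95 · e^0.078500 = 904.95 × 1.081663
F = $978.85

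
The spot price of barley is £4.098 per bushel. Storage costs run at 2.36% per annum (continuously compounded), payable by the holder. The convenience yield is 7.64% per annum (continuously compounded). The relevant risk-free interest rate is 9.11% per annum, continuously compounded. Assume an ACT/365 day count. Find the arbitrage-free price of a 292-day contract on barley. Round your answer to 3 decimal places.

Net carry = r + u − y = 0.0911 + 0.0236 − 0.0764 = 0.0383
F = S·e^((r+u−y)T) = 4.098 · e^(0.0383 × 292/365) = 4.098 · e^0.030640
= 4.098 × 1.031114 = £4.226 per bushel

£4.226 per bushel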